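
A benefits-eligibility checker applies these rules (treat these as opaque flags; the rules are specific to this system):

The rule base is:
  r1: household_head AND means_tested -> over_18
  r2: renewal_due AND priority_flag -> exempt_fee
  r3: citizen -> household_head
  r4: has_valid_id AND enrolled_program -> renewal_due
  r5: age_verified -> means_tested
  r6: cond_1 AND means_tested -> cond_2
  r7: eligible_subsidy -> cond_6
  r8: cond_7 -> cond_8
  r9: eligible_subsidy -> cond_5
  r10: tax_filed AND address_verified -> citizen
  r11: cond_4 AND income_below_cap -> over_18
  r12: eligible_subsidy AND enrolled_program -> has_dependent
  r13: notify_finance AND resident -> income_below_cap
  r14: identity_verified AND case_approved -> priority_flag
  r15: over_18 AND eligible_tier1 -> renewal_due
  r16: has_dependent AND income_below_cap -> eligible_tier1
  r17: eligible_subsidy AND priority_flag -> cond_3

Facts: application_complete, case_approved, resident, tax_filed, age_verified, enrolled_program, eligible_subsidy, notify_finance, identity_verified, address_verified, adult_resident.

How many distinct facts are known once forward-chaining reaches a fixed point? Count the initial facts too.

24

Round 1: r5 [age_verified -> means_tested]; r7 [eligible_subsidy -> cond_6]; r9 [eligible_subsidy -> cond_5]; r10 [tax_filed AND address_verified -> citizen]; r12 [eligible_subsidy AND enrolled_program -> has_dependent]; r13 [notify_finance AND resident -> income_below_cap]; r14 [identity_verified AND case_approved -> priority_flag]. New: means_tested, cond_6, cond_5, citizen, has_dependent, income_below_cap, priority_flag.
Round 2: r3 [citizen -> household_head]; r16 [has_dependent AND income_below_cap -> eligible_tier1]; r17 [eligible_subsidy AND priority_flag -> cond_3]. New: household_head, eligible_tier1, cond_3.
Round 3: r1 [household_head AND means_tested -> over_18]. New: over_18.
Round 4: r15 [over_18 AND eligible_tier1 -> renewal_due]. New: renewal_due.
Round 5: r2 [renewal_due AND priority_flag -> exempt_fee]. New: exempt_fee.
Closure: {address_verified, adult_resident, age_verified, application_complete, case_approved, citizen, cond_3, cond_5, cond_6, eligible_subsidy, eligible_tier1, enrolled_program, exempt_fee, has_dependent, household_head, identity_verified, income_below_cap, means_tested, notify_finance, over_18, priority_flag, renewal_due, resident, tax_filed} — 24 facts.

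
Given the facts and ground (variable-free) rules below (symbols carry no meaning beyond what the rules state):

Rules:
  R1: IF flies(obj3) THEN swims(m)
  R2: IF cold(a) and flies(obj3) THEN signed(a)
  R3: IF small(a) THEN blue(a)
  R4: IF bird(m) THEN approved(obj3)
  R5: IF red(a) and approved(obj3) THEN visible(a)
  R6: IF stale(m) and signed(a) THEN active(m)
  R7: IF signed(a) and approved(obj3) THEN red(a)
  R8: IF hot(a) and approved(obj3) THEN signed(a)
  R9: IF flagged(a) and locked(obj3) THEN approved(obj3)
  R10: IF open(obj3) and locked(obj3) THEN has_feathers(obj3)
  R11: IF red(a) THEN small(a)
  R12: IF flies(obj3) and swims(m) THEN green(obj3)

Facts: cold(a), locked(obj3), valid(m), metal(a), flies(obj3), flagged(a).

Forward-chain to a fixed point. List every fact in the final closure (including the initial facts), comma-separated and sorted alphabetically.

approved(obj3), blue(a), cold(a), flagged(a), flies(obj3), green(obj3), locked(obj3), metal(a), red(a), signed(a), small(a), swims(m), valid(m), visible(a)

Round 1 fires R1, R2, R9, giving swims(m), signed(a), approved(obj3).
Round 2 fires R7, R12, giving red(a), green(obj3).
Round 3 fires R5, R11, giving visible(a), small(a).
Round 4 fires R3, giving blue(a).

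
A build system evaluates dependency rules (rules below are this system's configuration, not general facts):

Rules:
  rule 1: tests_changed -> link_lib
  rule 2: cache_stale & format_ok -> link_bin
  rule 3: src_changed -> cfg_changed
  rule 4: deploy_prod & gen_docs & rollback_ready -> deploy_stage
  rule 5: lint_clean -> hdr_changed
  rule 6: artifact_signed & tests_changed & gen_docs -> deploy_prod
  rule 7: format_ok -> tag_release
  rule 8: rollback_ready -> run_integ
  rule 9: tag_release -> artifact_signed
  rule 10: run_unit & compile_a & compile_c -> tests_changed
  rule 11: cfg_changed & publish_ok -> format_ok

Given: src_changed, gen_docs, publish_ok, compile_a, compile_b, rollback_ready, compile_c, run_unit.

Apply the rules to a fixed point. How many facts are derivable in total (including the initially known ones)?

17

Round 1 — rule 3, rule 8, rule 10, derive cfg_changed, run_integ, tests_changed.
Round 2 — rule 1, rule 11, derive link_lib, format_ok.
Round 3 — rule 7, derive tag_release.
Round 4 — rule 9, derive artifact_signed.
Round 5 — rule 6, derive deploy_prod.
Round 6 — rule 4, derive deploy_stage.
Closure: {artifact_signed, cfg_changed, compile_a, compile_b, compile_c, deploy_prod, deploy_stage, format_ok, gen_docs, link_lib, publish_ok, rollback_ready, run_integ, run_unit, src_changed, tag_release, tests_changed} — 17 facts.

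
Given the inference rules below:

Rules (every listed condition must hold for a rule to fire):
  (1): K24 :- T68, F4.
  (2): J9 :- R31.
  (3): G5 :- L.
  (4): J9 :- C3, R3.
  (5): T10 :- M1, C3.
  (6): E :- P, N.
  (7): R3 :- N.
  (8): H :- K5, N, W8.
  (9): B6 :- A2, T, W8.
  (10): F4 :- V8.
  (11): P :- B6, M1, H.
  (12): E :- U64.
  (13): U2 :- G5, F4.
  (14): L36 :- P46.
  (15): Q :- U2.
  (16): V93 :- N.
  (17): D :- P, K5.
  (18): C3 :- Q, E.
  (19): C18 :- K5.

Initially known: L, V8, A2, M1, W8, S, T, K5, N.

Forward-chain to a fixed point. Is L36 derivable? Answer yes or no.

Round 1: (3) [G5 :- L.]; (7) [R3 :- N.]; (8) [H :- K5, N, W8.]; (9) [B6 :- A2, T, W8.]; (10) [F4 :- V8.]; (16) [V93 :- N.]; (19) [C18 :- K5.]. New: G5, R3, H, B6, F4, V93, C18.
Round 2: (11) [P :- B6, M1, H.]; (13) [U2 :- G5, F4.]. New: P, U2.
Round 3: (6) [E :- P, N.]; (15) [Q :- U2.]; (17) [D :- P, K5.]. New: E, Q, D.
Round 4: (18) [C3 :- Q, E.]. New: C3.
Round 5: (4) [J9 :- C3, R3.]; (5) [T10 :- M1, C3.]. New: J9, T10.
Fixed point reached. L36 is concluded only by (14); (14) needs P46 (never derived).

no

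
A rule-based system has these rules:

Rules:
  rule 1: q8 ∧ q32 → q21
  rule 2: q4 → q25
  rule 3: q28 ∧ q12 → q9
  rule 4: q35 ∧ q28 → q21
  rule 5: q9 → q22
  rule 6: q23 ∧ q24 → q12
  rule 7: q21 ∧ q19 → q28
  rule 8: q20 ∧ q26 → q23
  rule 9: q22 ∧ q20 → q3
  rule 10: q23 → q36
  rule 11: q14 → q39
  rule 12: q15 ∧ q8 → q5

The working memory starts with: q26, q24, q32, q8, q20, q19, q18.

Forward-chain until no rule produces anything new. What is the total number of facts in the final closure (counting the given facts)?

Round 1 — rule 1, rule 8, derive q21, q23.
Round 2 — rule 6, rule 7, rule 10, derive q12, q28, q36.
Round 3 — rule 3, derive q9.
Round 4 — rule 5, derive q22.
Round 5 — rule 9, derive q3.
Closure: {q12, q18, q19, q20, q21, q22, q23, q24, q26, q28, q3, q32, q36, q8, q9} — 15 facts.

15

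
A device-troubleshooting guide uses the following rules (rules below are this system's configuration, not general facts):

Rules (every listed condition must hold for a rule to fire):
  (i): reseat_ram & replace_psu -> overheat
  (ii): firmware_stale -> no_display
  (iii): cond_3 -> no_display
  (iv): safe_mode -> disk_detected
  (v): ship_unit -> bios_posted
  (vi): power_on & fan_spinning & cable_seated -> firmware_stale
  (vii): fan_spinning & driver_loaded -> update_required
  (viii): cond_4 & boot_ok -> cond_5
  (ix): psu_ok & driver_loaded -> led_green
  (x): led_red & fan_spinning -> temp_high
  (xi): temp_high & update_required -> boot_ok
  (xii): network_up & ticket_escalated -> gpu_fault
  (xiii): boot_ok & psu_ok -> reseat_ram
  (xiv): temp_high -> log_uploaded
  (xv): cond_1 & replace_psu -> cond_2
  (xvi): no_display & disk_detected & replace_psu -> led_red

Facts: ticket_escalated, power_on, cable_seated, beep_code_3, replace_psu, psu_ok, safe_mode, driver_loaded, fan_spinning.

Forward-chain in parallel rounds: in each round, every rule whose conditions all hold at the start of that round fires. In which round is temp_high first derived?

4

Round 1: (iv) [safe_mode -> disk_detected]; (vi) [power_on & fan_spinning & cable_seated -> firmware_stale]; (vii) [fan_spinning & driver_loaded -> update_required]; (ix) [psu_ok & driver_loaded -> led_green]. Adds disk_detected, firmware_stale, update_required, led_green.
Round 2: (ii) [firmware_stale -> no_display]. Adds no_display.
Round 3: (xvi) [no_display & disk_detected & replace_psu -> led_red]. Adds led_red.
Round 4: (x) [led_red & fan_spinning -> temp_high]. Adds temp_high.
temp_high first appears in round 4.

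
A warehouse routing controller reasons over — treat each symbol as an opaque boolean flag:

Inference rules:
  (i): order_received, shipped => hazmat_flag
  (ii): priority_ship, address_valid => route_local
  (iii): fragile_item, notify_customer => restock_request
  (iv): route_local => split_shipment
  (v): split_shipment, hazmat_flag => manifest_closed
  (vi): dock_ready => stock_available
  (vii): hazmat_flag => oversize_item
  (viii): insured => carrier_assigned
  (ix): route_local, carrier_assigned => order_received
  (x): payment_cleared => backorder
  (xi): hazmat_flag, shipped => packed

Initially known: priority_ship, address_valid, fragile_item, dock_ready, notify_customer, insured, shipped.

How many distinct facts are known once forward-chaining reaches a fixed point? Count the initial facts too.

[1] (ii) [priority_ship, address_valid => route_local]; (iii) [fragile_item, notify_customer => restock_request]; (vi) [dock_ready => stock_available]; (viii) [insured => carrier_assigned]. ⇒ new: route_local, restock_request, stock_available, carrier_assigned.
[2] (iv) [route_local => split_shipment]; (ix) [route_local, carrier_assigned => order_received]. ⇒ new: split_shipment, order_received.
[3] (i) [order_received, shipped => hazmat_flag]. ⇒ new: hazmat_flag.
[4] (v) [split_shipment, hazmat_flag => manifest_closed]; (vii) [hazmat_flag => oversize_item]; (xi) [hazmat_flag, shipped => packed]. ⇒ new: manifest_closed, oversize_item, packed.
Closure: {address_valid, carrier_assigned, dock_ready, fragile_item, hazmat_flag, insured, manifest_closed, notify_customer, order_received, oversize_item, packed, priority_ship, restock_request, route_local, shipped, split_shipment, stock_available} — 17 facts.

17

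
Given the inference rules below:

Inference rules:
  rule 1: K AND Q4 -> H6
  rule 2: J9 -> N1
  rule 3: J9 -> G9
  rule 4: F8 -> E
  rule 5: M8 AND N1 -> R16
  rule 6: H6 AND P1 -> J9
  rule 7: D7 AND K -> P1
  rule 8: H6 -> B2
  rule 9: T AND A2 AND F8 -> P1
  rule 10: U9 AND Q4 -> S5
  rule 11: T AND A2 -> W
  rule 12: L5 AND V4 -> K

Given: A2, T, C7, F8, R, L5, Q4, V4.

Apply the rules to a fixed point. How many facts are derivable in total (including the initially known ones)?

Round 1 — rule 4, rule 9, rule 11, rule 12, derive E, P1, W, K.
Round 2 — rule 1, derive H6.
Round 3 — rule 6, rule 8, derive J9, B2.
Round 4 — rule 2, rule 3, derive N1, G9.
Closure: {A2, B2, C7, E, F8, G9, H6, J9, K, L5, N1, P1, Q4, R, T, V4, W} — 17 facts.

17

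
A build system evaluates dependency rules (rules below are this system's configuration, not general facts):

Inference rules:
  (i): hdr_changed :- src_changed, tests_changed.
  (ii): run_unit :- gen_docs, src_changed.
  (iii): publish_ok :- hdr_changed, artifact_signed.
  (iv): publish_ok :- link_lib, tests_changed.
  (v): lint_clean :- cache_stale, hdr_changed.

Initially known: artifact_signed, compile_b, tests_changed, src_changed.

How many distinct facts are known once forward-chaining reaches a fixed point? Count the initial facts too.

6

Round 1: (i) [hdr_changed :- src_changed, tests_changed.]. New: hdr_changed.
Round 2: (iii) [publish_ok :- hdr_changed, artifact_signed.]. New: publish_ok.
Closure: {artifact_signed, compile_b, hdr_changed, publish_ok, src_changed, tests_changed} — 6 facts.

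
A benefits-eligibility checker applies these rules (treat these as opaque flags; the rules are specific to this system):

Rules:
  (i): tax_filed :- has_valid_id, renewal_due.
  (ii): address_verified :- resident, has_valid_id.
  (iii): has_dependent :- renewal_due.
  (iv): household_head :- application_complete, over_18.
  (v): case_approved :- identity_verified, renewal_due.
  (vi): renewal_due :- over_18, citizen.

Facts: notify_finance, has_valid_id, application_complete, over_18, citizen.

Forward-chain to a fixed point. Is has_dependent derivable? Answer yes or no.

yes

Round 1 — (iv), (vi), derive household_head, renewal_due.
Round 2 — (i), (iii), derive tax_filed, has_dependent.
has_dependent appears in round 2, so it is derivable.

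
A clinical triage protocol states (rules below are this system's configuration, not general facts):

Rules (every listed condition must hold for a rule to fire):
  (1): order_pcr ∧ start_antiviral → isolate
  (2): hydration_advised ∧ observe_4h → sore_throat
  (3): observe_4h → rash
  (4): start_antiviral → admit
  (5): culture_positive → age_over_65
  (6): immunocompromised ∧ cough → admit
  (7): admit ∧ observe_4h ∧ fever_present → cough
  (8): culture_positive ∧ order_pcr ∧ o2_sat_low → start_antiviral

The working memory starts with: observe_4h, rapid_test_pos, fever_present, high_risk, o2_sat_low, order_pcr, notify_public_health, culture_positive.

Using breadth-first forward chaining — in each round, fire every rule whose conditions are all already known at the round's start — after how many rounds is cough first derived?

3

[1] (3) [observe_4h → rash]; (5) [culture_positive → age_over_65]; (8) [culture_positive ∧ order_pcr ∧ o2_sat_low → start_antiviral]. ⇒ new: rash, age_over_65, start_antiviral.
[2] (1) [order_pcr ∧ start_antiviral → isolate]; (4) [start_antiviral → admit]. ⇒ new: isolate, admit.
[3] (7) [admit ∧ observe_4h ∧ fever_present → cough]. ⇒ new: cough.
cough first appears in round 3.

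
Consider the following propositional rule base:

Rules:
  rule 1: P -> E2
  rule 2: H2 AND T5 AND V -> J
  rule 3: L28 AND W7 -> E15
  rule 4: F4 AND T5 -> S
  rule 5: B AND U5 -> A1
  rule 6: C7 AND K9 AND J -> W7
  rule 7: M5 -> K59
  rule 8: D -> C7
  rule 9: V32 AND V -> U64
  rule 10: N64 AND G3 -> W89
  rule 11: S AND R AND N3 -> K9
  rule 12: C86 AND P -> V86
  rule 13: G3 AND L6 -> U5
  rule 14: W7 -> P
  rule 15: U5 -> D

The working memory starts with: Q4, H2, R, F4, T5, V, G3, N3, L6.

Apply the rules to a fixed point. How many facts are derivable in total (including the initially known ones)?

18

Round 1: rule 2 [H2 AND T5 AND V -> J]; rule 4 [F4 AND T5 -> S]; rule 13 [G3 AND L6 -> U5]. New: J, S, U5.
Round 2: rule 11 [S AND R AND N3 -> K9]; rule 15 [U5 -> D]. New: K9, D.
Round 3: rule 8 [D -> C7]. New: C7.
Round 4: rule 6 [C7 AND K9 AND J -> W7]. New: W7.
Round 5: rule 14 [W7 -> P]. New: P.
Round 6: rule 1 [P -> E2]. New: E2.
Closure: {C7, D, E2, F4, G3, H2, J, K9, L6, N3, P, Q4, R, S, T5, U5, V, W7} — 18 facts.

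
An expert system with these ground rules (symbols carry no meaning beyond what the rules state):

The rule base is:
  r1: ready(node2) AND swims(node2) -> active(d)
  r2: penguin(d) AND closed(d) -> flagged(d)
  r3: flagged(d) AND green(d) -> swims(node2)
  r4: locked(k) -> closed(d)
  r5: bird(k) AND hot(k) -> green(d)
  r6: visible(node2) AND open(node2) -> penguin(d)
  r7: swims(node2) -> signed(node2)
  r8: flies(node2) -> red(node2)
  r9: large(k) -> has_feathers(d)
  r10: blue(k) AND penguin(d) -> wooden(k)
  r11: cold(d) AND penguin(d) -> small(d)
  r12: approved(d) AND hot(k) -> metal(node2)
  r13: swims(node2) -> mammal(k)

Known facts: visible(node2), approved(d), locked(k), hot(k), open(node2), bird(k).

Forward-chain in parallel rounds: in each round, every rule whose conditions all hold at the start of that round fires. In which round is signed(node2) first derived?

Round 1: r4 [locked(k) -> closed(d)]; r5 [bird(k) AND hot(k) -> green(d)]; r6 [visible(node2) AND open(node2) -> penguin(d)]; r12 [approved(d) AND hot(k) -> metal(node2)]. New: closed(d), green(d), penguin(d), metal(node2).
Round 2: r2 [penguin(d) AND closed(d) -> flagged(d)]. New: flagged(d).
Round 3: r3 [flagged(d) AND green(d) -> swims(node2)]. New: swims(node2).
Round 4: r7 [swims(node2) -> signed(node2)]; r13 [swims(node2) -> mammal(k)]. New: signed(node2), mammal(k).
signed(node2) first appears in round 4.

4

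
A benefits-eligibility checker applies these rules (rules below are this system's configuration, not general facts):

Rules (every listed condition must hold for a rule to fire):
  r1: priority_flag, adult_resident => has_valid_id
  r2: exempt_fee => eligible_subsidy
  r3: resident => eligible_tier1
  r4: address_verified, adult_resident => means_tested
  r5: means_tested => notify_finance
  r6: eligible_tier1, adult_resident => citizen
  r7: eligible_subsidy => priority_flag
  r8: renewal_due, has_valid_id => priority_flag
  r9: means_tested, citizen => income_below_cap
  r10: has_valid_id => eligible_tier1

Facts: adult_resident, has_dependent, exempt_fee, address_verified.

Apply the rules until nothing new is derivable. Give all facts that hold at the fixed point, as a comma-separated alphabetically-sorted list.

address_verified, adult_resident, citizen, eligible_subsidy, eligible_tier1, exempt_fee, has_dependent, has_valid_id, income_below_cap, means_tested, notify_finance, priority_flag

Round 1: r2 [exempt_fee => eligible_subsidy]; r4 [address_verified, adult_resident => means_tested]. Adds eligible_subsidy, means_tested.
Round 2: r5 [means_tested => notify_finance]; r7 [eligible_subsidy => priority_flag]. Adds notify_finance, priority_flag.
Round 3: r1 [priority_flag, adult_resident => has_valid_id]. Adds has_valid_id.
Round 4: r10 [has_valid_id => eligible_tier1]. Adds eligible_tier1.
Round 5: r6 [eligible_tier1, adult_resident => citizen]. Adds citizen.
Round 6: r9 [means_tested, citizen => income_below_cap]. Adds income_below_cap.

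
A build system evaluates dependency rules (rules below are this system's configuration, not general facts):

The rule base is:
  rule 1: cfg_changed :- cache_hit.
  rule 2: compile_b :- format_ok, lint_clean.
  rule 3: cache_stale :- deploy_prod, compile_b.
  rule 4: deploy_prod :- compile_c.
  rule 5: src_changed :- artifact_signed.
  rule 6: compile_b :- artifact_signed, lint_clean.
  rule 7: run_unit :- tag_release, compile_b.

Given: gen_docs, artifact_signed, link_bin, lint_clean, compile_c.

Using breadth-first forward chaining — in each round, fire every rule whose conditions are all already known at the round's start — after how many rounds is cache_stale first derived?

[1] rule 4 [deploy_prod :- compile_c.]; rule 5 [src_changed :- artifact_signed.]; rule 6 [compile_b :- artifact_signed, lint_clean.]. ⇒ new: deploy_prod, src_changed, compile_b.
[2] rule 3 [cache_stale :- deploy_prod, compile_b.]. ⇒ new: cache_stale.
cache_stale first appears in round 2.

2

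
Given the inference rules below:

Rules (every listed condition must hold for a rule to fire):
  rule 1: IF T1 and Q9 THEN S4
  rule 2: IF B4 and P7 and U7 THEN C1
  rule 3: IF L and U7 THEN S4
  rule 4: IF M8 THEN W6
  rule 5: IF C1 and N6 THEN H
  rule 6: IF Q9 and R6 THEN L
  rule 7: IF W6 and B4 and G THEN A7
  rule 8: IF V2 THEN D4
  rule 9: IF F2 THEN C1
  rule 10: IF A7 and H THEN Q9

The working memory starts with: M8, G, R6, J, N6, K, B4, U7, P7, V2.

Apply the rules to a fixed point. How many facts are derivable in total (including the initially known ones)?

Round 1 fires rule 2, rule 4, rule 8, giving C1, W6, D4.
Round 2 fires rule 5, rule 7, giving H, A7.
Round 3 fires rule 10, giving Q9.
Round 4 fires rule 6, giving L.
Round 5 fires rule 3, giving S4.
Closure: {A7, B4, C1, D4, G, H, J, K, L, M8, N6, P7, Q9, R6, S4, U7, V2, W6} — 18 facts.

18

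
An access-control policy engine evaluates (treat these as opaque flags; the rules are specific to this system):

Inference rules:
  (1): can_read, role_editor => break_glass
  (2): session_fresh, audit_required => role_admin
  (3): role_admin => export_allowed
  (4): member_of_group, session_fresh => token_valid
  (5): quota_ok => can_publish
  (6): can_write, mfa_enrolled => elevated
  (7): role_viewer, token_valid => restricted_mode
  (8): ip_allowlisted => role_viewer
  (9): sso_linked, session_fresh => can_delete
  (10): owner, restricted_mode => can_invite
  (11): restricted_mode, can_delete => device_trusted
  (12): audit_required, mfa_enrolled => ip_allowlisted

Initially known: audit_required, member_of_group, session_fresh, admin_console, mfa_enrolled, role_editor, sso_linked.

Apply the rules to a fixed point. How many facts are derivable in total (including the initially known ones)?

15

Round 1 — (2), (4), (9), (12), derive role_admin, token_valid, can_delete, ip_allowlisted.
Round 2 — (3), (8), derive export_allowed, role_viewer.
Round 3 — (7), derive restricted_mode.
Round 4 — (11), derive device_trusted.
Closure: {admin_console, audit_required, can_delete, device_trusted, export_allowed, ip_allowlisted, member_of_group, mfa_enrolled, restricted_mode, role_admin, role_editor, role_viewer, session_fresh, sso_linked, token_valid} — 15 facts.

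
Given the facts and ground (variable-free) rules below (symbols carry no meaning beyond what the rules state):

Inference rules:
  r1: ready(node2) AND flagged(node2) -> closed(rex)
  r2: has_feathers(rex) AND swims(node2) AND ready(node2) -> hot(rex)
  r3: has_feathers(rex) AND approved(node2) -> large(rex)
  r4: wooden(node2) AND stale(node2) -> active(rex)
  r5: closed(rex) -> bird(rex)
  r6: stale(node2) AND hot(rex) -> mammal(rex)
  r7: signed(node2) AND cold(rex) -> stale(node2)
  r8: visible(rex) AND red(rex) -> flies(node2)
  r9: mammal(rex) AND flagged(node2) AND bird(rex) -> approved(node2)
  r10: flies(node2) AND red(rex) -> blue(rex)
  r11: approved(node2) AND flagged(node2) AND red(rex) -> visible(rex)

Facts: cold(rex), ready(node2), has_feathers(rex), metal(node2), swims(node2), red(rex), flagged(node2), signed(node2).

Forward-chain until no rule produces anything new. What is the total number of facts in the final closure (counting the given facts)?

Round 1: r1 [ready(node2) AND flagged(node2) -> closed(rex)]; r2 [has_feathers(rex) AND swims(node2) AND ready(node2) -> hot(rex)]; r7 [signed(node2) AND cold(rex) -> stale(node2)]. New: closed(rex), hot(rex), stale(node2).
Round 2: r5 [closed(rex) -> bird(rex)]; r6 [stale(node2) AND hot(rex) -> mammal(rex)]. New: bird(rex), mammal(rex).
Round 3: r9 [mammal(rex) AND flagged(node2) AND bird(rex) -> approved(node2)]. New: approved(node2).
Round 4: r3 [has_feathers(rex) AND approved(node2) -> large(rex)]; r11 [approved(node2) AND flagged(node2) AND red(rex) -> visible(rex)]. New: large(rex), visible(rex).
Round 5: r8 [visible(rex) AND red(rex) -> flies(node2)]. New: flies(node2).
Round 6: r10 [flies(node2) AND red(rex) -> blue(rex)]. New: blue(rex).
Closure: {approved(node2), bird(rex), blue(rex), closed(rex), cold(rex), flagged(node2), flies(node2), has_feathers(rex), hot(rex), large(rex), mammal(rex), metal(node2), ready(node2), red(rex), signed(node2), stale(node2), swims(node2), visible(rex)} — 18 facts.

18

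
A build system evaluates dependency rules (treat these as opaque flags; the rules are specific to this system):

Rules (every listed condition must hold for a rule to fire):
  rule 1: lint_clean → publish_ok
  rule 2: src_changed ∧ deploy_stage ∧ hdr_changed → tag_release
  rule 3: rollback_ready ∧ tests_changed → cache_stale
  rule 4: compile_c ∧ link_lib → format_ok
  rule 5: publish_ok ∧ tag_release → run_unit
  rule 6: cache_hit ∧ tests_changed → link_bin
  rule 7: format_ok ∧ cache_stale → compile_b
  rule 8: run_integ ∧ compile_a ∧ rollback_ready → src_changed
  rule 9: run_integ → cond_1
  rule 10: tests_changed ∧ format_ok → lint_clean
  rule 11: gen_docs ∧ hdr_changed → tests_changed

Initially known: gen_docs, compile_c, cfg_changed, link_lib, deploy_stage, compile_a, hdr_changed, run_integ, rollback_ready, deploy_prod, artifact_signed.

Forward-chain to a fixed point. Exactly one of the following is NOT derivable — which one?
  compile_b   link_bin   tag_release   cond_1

link_bin

[1] rule 4 [compile_c ∧ link_lib → format_ok]; rule 8 [run_integ ∧ compile_a ∧ rollback_ready → src_changed]; rule 9 [run_integ → cond_1]; rule 11 [gen_docs ∧ hdr_changed → tests_changed]. ⇒ new: format_ok, src_changed, cond_1, tests_changed.
[2] rule 2 [src_changed ∧ deploy_stage ∧ hdr_changed → tag_release]; rule 3 [rollback_ready ∧ tests_changed → cache_stale]; rule 10 [tests_changed ∧ format_ok → lint_clean]. ⇒ new: tag_release, cache_stale, lint_clean.
[3] rule 1 [lint_clean → publish_ok]; rule 7 [format_ok ∧ cache_stale → compile_b]. ⇒ new: publish_ok, compile_b.
[4] rule 5 [publish_ok ∧ tag_release → run_unit]. ⇒ new: run_unit.
Derived: tag_release (round 2), compile_b (round 3), cond_1 (round 1). link_bin never appears in any round.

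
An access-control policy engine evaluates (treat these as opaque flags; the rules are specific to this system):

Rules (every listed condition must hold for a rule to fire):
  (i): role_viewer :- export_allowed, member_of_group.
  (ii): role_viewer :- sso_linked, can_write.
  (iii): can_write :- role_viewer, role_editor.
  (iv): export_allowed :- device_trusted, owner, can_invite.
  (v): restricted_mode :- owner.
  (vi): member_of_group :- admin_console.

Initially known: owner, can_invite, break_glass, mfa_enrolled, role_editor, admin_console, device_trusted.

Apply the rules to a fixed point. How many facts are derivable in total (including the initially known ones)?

Round 1 — (iv), (v), (vi), derive export_allowed, restricted_mode, member_of_group.
Round 2 — (i), derive role_viewer.
Round 3 — (iii), derive can_write.
Closure: {admin_console, break_glass, can_invite, can_write, device_trusted, export_allowed, member_of_group, mfa_enrolled, owner, restricted_mode, role_editor, role_viewer} — 12 facts.

12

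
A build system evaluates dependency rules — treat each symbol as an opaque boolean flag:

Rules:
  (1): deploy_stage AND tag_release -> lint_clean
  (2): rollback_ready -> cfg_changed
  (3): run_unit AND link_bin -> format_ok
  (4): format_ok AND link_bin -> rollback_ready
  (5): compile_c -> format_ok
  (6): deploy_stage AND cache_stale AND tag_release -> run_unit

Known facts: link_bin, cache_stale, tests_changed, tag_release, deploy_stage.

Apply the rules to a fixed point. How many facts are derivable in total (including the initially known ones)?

Round 1: (1) [deploy_stage AND tag_release -> lint_clean]; (6) [deploy_stage AND cache_stale AND tag_release -> run_unit]. Adds lint_clean, run_unit.
Round 2: (3) [run_unit AND link_bin -> format_ok]. Adds format_ok.
Round 3: (4) [format_ok AND link_bin -> rollback_ready]. Adds rollback_ready.
Round 4: (2) [rollback_ready -> cfg_changed]. Adds cfg_changed.
Closure: {cache_stale, cfg_changed, deploy_stage, format_ok, link_bin, lint_clean, rollback_ready, run_unit, tag_release, tests_changed} — 10 facts.

10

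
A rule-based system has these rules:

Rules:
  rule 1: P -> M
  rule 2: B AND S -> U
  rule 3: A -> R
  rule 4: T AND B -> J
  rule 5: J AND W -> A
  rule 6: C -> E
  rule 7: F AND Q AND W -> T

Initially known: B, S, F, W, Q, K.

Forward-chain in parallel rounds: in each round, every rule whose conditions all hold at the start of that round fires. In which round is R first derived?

Round 1: rule 2 [B AND S -> U]; rule 7 [F AND Q AND W -> T]. Adds U, T.
Round 2: rule 4 [T AND B -> J]. Adds J.
Round 3: rule 5 [J AND W -> A]. Adds A.
Round 4: rule 3 [A -> R]. Adds R.
R first appears in round 4.

4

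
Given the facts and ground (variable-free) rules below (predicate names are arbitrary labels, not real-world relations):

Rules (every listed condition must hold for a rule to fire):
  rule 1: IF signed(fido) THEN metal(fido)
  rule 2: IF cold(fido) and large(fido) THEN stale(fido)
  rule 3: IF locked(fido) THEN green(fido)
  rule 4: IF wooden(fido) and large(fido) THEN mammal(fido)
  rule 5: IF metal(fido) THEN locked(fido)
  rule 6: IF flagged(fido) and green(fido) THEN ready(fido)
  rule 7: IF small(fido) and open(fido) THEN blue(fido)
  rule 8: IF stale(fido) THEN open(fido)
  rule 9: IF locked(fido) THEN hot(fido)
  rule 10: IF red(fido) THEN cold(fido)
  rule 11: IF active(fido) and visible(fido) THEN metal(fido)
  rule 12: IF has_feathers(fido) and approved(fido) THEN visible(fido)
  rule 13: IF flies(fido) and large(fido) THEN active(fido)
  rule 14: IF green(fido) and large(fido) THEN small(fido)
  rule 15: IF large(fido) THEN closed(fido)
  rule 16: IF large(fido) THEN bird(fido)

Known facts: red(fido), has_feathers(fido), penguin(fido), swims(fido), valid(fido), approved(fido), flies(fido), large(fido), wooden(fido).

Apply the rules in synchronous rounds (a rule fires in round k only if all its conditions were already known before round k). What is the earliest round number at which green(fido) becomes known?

4

Round 1: rule 4 [IF wooden(fido) and large(fido) THEN mammal(fido)]; rule 10 [IF red(fido) THEN cold(fido)]; rule 12 [IF has_feathers(fido) and approved(fido) THEN visible(fido)]; rule 13 [IF flies(fido) and large(fido) THEN active(fido)]; rule 15 [IF large(fido) THEN closed(fido)]; rule 16 [IF large(fido) THEN bird(fido)]. Adds mammal(fido), cold(fido), visible(fido), active(fido), closed(fido), bird(fido).
Round 2: rule 2 [IF cold(fido) and large(fido) THEN stale(fido)]; rule 11 [IF active(fido) and visible(fido) THEN metal(fido)]. Adds stale(fido), metal(fido).
Round 3: rule 5 [IF metal(fido) THEN locked(fido)]; rule 8 [IF stale(fido) THEN open(fido)]. Adds locked(fido), open(fido).
Round 4: rule 3 [IF locked(fido) THEN green(fido)]; rule 9 [IF locked(fido) THEN hot(fido)]. Adds green(fido), hot(fido).
green(fido) first appears in round 4.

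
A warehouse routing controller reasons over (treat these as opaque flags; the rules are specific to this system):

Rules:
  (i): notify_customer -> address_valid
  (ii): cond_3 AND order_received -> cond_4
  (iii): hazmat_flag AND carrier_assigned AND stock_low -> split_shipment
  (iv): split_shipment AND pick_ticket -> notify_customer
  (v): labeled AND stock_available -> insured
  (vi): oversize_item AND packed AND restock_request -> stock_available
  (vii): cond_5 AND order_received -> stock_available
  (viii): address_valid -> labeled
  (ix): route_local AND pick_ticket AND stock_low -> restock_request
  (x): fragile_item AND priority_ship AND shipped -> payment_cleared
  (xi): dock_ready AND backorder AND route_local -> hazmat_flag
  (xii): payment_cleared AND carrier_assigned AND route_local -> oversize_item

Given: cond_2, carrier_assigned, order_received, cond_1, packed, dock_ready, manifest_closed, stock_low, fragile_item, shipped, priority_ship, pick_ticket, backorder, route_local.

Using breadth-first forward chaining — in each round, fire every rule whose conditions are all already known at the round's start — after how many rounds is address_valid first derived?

4

Round 1 — (ix), (x), (xi), derive restock_request, payment_cleared, hazmat_flag.
Round 2 — (iii), (xii), derive split_shipment, oversize_item.
Round 3 — (iv), (vi), derive notify_customer, stock_available.
Round 4 — (i), derive address_valid.
address_valid first appears in round 4.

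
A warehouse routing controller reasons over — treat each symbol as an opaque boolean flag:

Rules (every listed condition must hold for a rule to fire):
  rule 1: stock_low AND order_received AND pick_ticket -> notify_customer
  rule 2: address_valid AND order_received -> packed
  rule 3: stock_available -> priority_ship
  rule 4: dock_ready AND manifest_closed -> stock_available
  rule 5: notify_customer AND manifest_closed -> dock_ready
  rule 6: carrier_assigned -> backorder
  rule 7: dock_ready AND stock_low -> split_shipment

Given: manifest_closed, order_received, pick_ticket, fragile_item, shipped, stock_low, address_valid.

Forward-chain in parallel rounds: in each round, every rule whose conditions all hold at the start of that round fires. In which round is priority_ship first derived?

4

Round 1 — rule 1, rule 2, derive notify_customer, packed.
Round 2 — rule 5, derive dock_ready.
Round 3 — rule 4, rule 7, derive stock_available, split_shipment.
Round 4 — rule 3, derive priority_ship.
priority_ship first appears in round 4.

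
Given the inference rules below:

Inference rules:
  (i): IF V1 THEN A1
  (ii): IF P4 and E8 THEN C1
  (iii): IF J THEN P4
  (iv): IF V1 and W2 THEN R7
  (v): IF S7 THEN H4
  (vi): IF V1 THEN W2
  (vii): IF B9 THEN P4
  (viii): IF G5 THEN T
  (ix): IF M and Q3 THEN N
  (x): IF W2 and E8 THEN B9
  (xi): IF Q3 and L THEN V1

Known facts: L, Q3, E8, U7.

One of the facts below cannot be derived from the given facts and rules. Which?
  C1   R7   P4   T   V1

Round 1: (xi) [IF Q3 and L THEN V1]. Adds V1.
Round 2: (i) [IF V1 THEN A1]; (vi) [IF V1 THEN W2]. Adds A1, W2.
Round 3: (iv) [IF V1 and W2 THEN R7]; (x) [IF W2 and E8 THEN B9]. Adds R7, B9.
Round 4: (vii) [IF B9 THEN P4]. Adds P4.
Round 5: (ii) [IF P4 and E8 THEN C1]. Adds C1.
Derived: C1 (round 5), P4 (round 4), V1 (round 1), R7 (round 3). T never appears in any round.

T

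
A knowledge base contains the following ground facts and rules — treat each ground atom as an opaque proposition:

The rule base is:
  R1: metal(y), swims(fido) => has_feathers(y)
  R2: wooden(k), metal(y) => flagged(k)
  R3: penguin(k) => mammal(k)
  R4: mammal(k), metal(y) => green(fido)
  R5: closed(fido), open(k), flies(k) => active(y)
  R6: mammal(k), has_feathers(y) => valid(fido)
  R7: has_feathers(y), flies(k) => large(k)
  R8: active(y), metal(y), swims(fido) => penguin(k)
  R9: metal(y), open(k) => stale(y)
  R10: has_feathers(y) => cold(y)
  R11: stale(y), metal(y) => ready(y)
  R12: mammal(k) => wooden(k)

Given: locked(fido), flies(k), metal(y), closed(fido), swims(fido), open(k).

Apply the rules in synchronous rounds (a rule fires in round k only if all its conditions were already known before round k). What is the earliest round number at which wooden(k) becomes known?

Round 1 fires R1, R5, R9, giving has_feathers(y), active(y), stale(y).
Round 2 fires R7, R8, R10, R11, giving large(k), penguin(k), cold(y), ready(y).
Round 3 fires R3, giving mammal(k).
Round 4 fires R4, R6, R12, giving green(fido), valid(fido), wooden(k).
wooden(k) first appears in round 4.

4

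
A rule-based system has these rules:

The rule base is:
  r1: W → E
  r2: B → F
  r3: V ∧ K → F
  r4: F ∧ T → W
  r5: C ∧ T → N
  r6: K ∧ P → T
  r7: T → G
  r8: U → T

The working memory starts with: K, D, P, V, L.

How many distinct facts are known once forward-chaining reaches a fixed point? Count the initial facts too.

10

Round 1 fires r3, r6, giving F, T.
Round 2 fires r4, r7, giving W, G.
Round 3 fires r1, giving E.
Closure: {D, E, F, G, K, L, P, T, V, W} — 10 facts.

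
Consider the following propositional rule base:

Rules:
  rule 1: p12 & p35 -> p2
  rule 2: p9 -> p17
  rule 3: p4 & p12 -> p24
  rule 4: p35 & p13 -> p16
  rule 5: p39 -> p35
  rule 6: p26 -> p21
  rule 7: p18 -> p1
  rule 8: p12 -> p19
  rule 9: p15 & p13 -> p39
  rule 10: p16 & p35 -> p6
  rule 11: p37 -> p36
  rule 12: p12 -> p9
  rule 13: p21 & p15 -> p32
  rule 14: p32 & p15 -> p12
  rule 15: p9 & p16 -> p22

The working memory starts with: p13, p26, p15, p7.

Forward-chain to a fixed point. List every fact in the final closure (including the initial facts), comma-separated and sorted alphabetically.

p12, p13, p15, p16, p17, p19, p2, p21, p22, p26, p32, p35, p39, p6, p7, p9

Round 1 fires rule 6, rule 9, giving p21, p39.
Round 2 fires rule 5, rule 13, giving p35, p32.
Round 3 fires rule 4, rule 14, giving p16, p12.
Round 4 fires rule 1, rule 8, rule 10, rule 12, giving p2, p19, p6, p9.
Round 5 fires rule 2, rule 15, giving p17, p22.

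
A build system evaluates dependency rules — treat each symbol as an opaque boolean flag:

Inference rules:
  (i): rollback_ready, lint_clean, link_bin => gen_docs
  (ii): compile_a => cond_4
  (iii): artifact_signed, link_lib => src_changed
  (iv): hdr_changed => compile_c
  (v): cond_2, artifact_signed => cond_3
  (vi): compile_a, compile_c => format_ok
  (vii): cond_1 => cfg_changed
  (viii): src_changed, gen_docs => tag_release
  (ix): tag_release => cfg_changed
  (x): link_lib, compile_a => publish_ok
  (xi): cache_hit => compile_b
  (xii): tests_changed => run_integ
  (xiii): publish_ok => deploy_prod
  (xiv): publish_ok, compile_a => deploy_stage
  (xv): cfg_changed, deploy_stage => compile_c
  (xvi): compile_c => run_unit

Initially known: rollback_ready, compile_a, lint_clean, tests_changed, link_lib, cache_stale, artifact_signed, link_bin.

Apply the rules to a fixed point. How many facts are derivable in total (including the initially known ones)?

20

Round 1 — (i), (ii), (iii), (x), (xii), derive gen_docs, cond_4, src_changed, publish_ok, run_integ.
Round 2 — (viii), (xiii), (xiv), derive tag_release, deploy_prod, deploy_stage.
Round 3 — (ix), derive cfg_changed.
Round 4 — (xv), derive compile_c.
Round 5 — (vi), (xvi), derive format_ok, run_unit.
Closure: {artifact_signed, cache_stale, cfg_changed, compile_a, compile_c, cond_4, deploy_prod, deploy_stage, format_ok, gen_docs, link_bin, link_lib, lint_clean, publish_ok, rollback_ready, run_integ, run_unit, src_changed, tag_release, tests_changed} — 20 facts.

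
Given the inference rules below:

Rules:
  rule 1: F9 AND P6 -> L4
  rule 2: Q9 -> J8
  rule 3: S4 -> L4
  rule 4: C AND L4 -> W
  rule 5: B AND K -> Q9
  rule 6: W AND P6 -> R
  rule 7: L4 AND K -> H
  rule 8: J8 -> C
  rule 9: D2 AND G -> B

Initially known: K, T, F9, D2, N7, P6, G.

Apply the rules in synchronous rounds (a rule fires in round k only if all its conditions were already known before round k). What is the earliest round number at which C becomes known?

4

Round 1 fires rule 1, rule 9, giving L4, B.
Round 2 fires rule 5, rule 7, giving Q9, H.
Round 3 fires rule 2, giving J8.
Round 4 fires rule 8, giving C.
C first appears in round 4.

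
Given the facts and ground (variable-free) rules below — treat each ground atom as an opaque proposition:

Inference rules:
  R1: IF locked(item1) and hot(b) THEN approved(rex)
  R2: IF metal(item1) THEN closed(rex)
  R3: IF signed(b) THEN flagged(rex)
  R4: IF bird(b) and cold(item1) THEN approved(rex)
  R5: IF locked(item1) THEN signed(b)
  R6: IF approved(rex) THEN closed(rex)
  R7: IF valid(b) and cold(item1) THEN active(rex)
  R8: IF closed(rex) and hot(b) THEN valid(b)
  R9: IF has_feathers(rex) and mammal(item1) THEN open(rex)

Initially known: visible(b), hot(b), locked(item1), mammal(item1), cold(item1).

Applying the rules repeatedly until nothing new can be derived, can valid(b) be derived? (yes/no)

yes

Round 1 — R1, R5, derive approved(rex), signed(b).
Round 2 — R3, R6, derive flagged(rex), closed(rex).
Round 3 — R8, derive valid(b).
Round 4 — R7, derive active(rex).
valid(b) appears in round 3, so it is derivable.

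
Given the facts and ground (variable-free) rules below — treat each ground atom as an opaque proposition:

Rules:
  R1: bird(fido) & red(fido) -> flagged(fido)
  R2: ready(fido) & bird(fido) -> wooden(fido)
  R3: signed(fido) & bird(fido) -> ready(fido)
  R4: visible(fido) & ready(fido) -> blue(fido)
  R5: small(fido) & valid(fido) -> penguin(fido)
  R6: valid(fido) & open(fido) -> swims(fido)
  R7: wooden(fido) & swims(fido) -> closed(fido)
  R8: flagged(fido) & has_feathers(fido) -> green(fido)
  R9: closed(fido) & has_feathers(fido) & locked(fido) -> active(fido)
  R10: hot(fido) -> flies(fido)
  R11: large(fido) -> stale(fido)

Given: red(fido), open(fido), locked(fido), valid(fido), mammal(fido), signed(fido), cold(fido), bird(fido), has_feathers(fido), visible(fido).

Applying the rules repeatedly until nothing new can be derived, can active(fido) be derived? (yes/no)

[1] R1 [bird(fido) & red(fido) -> flagged(fido)]; R3 [signed(fido) & bird(fido) -> ready(fido)]; R6 [valid(fido) & open(fido) -> swims(fido)]. ⇒ new: flagged(fido), ready(fido), swims(fido).
[2] R2 [ready(fido) & bird(fido) -> wooden(fido)]; R4 [visible(fido) & ready(fido) -> blue(fido)]; R8 [flagged(fido) & has_feathers(fido) -> green(fido)]. ⇒ new: wooden(fido), blue(fido), green(fido).
[3] R7 [wooden(fido) & swims(fido) -> closed(fido)]. ⇒ new: closed(fido).
[4] R9 [closed(fido) & has_feathers(fido) & locked(fido) -> active(fido)]. ⇒ new: active(fido).
active(fido) appears in round 4, so it is derivable.

yes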